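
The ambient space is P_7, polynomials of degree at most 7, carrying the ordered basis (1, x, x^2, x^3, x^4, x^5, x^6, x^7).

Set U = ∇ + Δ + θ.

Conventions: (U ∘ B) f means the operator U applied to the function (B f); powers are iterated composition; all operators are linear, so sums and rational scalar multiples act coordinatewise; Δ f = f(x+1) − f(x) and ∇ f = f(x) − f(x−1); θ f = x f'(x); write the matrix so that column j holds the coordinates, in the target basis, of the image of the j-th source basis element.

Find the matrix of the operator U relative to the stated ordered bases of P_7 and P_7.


image of 1: 0
image of x: x + 2
image of x^2: 2x^2 + 4x
image of x^3: 3x^3 + 6x^2 + 2
image of x^4: 4x^4 + 8x^3 + 8x
image of x^5: 5x^5 + 10x^4 + 20x^2 + 2
image of x^6: 6x^6 + 12x^5 + 40x^3 + 12x
image of x^7: 7x^7 + 14x^6 + 70x^4 + 42x^2 + 2
each image's coordinates form column j of the matrix

the matrix is [[0, 2, 0, 2, 0, 2, 0, 2]; [0, 1, 4, 0, 8, 0, 12, 0]; [0, 0, 2, 6, 0, 20, 0, 42]; [0, 0, 0, 3, 8, 0, 40, 0]; [0, 0, 0, 0, 4, 10, 0, 70]; [0, 0, 0, 0, 0, 5, 12, 0]; [0, 0, 0, 0, 0, 0, 6, 14]; [0, 0, 0, 0, 0, 0, 0, 7]] (rows listed top to bottom)


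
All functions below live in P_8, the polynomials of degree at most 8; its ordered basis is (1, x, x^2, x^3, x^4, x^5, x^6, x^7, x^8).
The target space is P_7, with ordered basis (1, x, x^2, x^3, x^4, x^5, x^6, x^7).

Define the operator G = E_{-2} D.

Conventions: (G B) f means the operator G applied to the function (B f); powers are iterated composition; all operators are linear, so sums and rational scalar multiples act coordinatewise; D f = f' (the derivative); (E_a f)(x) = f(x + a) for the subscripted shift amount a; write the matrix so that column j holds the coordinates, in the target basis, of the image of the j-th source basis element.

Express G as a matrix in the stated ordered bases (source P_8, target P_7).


image of 1: 0
image of x: 1
image of x^2: 2x - 4
image of x^3: 3x^2 - 12x + 12
image of x^4: 4x^3 - 24x^2 + 48x - 32
image of x^5: 5x^4 - 40x^3 + 120x^2 - 160x + 80
image of x^6: 6x^5 - 60x^4 + 240x^3 - 480x^2 + 480x - 192
image of x^7: 7x^6 - 84x^5 + 420x^4 - 1120x^3 + 1680x^2 - 1344x + 448
image of x^8: 8x^7 - 112x^6 + 672x^5 - 2240x^4 + 4480x^3 - 5376x^2 + 3584x - 1024
each image's coordinates form column j of the matrix

the matrix is [[0, 1, -4, 12, -32, 80, -192, 448, -1024]; [0, 0, 2, -12, 48, -160, 480, -1344, 3584]; [0, 0, 0, 3, -24, 120, -480, 1680, -5376]; [0, 0, 0, 0, 4, -40, 240, -1120, 4480]; [0, 0, 0, 0, 0, 5, -60, 420, -2240]; [0, 0, 0, 0, 0, 0, 6, -84, 672]; [0, 0, 0, 0, 0, 0, 0, 7, -112]; [0, 0, 0, 0, 0, 0, 0, 0, 8]] (rows listed top to bottom)


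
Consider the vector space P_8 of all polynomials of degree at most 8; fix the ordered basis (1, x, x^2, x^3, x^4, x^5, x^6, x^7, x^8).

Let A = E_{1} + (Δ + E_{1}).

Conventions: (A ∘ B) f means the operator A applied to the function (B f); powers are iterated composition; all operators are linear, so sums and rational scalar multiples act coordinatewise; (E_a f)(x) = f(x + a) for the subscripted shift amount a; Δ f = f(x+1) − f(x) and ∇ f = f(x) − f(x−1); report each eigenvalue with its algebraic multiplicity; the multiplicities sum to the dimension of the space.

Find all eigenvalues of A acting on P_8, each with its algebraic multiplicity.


λ = 2 (multiplicity 9)

image of 1: 2
image of x: 2x + 3
image of x^2: 2x^2 + 6x + 3
image of x^3: 2x^3 + 9x^2 + 9x + 3
image of x^4: 2x^4 + 12x^3 + 18x^2 + 12x + 3
image of x^5: 2x^5 + 15x^4 + 30x^3 + 30x^2 + 15x + 3
image of x^6: 2x^6 + 18x^5 + 45x^4 + 60x^3 + 45x^2 + 18x + 3
image of x^7: 2x^7 + 21x^6 + 63x^5 + 105x^4 + 105x^3 + 63x^2 + 21x + 3
image of x^8: 2x^8 + 24x^7 + 84x^6 + 168x^5 + 210x^4 + 168x^3 + 84x^2 + 24x + 3
the matrix is upper triangular; its diagonal is (2, 2, 2, 2, 2, 2, 2, 2, 2)
for a triangular matrix the eigenvalues are the diagonal entries, with algebraic multiplicity their repetition count


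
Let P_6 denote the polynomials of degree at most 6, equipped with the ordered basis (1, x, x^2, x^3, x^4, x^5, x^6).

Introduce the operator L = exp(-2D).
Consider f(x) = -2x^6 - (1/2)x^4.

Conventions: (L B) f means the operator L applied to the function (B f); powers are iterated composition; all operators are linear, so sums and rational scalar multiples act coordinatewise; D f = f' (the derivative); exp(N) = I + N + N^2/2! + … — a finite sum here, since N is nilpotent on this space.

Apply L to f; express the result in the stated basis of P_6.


order-1 term: 24x^5 + 4x^3
order-2 term: -120x^4 - 12x^2
order-3 term: 320x^3 + 16x
order-4 term: -480x^2 - 8
order-5 term: 384x
order-6 term: -128
the series for exp(-2D) f terminates at order 6
exp(-2D) f = -2x^6 + 24x^5 - (241/2)x^4 + 324x^3 - 492x^2 + 400x - 136

g(x) = -2x^6 + 24x^5 - (241/2)x^4 + 324x^3 - 492x^2 + 400x - 136


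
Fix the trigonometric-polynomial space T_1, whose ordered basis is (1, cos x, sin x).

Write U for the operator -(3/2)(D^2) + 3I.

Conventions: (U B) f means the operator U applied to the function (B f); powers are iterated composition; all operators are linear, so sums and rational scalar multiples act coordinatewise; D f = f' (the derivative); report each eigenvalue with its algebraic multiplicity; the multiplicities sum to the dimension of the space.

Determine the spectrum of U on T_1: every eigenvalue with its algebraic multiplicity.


image of 1: 3
image of cos x: (9/2)cos x
image of sin x: (9/2)sin x
the matrix is diagonal; its diagonal is (3, 9/2, 9/2)
for a triangular matrix the eigenvalues are the diagonal entries, with algebraic multiplicity their repetition count

λ = 3 (multiplicity 1), λ = 9/2 (multiplicity 2)


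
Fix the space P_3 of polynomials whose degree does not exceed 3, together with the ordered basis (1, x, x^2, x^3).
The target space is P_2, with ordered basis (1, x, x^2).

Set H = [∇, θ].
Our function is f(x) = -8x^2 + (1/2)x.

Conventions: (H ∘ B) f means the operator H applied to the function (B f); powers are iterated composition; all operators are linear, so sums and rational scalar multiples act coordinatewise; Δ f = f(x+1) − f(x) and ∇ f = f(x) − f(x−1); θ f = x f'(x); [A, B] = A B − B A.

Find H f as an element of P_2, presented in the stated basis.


θ f = -16x^2 + (1/2)x
∇ θ f = -32x + 33/2
∇ f = -16x + 17/2
θ ∇ f = -16x
[∇, θ] f = -16x + 33/2

the result is g(x) = -16x + 33/2


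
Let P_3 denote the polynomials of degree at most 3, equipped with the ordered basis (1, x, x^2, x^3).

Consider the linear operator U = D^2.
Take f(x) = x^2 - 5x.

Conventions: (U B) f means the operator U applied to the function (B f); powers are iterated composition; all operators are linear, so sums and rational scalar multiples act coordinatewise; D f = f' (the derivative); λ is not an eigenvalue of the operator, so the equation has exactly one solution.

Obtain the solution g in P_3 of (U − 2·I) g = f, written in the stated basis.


write g with unknown coordinates in the stated basis and equate coefficients in (U − 2·I) g = f
solving from the highest basis element down gives g = -(1/2)x^2 + (5/2)x - 1/2
check: U g = -1
so U g − 2·g = x^2 - 5x = f ✓

the result is g(x) = -(1/2)x^2 + (5/2)x - 1/2


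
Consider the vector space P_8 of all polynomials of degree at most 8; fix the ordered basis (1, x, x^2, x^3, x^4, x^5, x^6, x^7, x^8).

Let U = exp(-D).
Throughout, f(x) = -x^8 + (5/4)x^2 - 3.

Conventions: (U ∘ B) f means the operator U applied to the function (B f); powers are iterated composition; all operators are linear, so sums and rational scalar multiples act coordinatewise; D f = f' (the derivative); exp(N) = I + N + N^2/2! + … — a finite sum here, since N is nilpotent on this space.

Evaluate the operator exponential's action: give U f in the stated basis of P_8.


g(x) = -x^8 + 8x^7 - 28x^6 + 56x^5 - 70x^4 + 56x^3 - (107/4)x^2 + (11/2)x - 11/4

order-1 term: 8x^7 - (5/2)x
order-2 term: -28x^6 + 5/4
order-3 term: 56x^5
order-4 term: -70x^4
order-5 term: 56x^3
order-6 term: -28x^2
order-7 term: 8x
order-8 term: -1
the series for exp(-D) f terminates at order 8
exp(-D) f = -x^8 + 8x^7 - 28x^6 + 56x^5 - 70x^4 + 56x^3 - (107/4)x^2 + (11/2)x - 11/4


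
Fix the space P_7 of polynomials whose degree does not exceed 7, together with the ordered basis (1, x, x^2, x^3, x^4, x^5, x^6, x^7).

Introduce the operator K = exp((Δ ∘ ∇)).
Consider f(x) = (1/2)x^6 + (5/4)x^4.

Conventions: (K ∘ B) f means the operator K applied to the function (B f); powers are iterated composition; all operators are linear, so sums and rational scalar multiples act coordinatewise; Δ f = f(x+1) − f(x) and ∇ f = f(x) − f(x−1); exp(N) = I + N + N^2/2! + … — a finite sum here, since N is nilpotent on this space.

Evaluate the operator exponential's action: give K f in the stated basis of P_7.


order-1 term: 15x^4 + 30x^2 + 7/2
order-2 term: 90x^2 + 45
order-3 term: 60
the series for exp((Δ ∘ ∇)) f terminates at order 3
exp((Δ ∘ ∇)) f = (1/2)x^6 + (65/4)x^4 + 120x^2 + 217/2

g(x) = (1/2)x^6 + (65/4)x^4 + 120x^2 + 217/2


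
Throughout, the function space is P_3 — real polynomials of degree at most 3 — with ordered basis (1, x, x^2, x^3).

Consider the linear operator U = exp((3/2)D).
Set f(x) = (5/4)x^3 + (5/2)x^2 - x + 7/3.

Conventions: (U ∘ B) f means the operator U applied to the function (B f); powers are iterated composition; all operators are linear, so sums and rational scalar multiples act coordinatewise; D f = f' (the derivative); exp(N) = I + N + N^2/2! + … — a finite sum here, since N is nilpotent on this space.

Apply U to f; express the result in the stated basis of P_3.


the image equals g(x) = (5/4)x^3 + (65/8)x^2 + (239/16)x + 1025/96

order-1 term: (45/8)x^2 + (15/2)x - 3/2
order-2 term: (135/16)x + 45/8
order-3 term: 135/32
the series for exp((3/2)D) f terminates at order 3
exp((3/2)D) f = (5/4)x^3 + (65/8)x^2 + (239/16)x + 1025/96


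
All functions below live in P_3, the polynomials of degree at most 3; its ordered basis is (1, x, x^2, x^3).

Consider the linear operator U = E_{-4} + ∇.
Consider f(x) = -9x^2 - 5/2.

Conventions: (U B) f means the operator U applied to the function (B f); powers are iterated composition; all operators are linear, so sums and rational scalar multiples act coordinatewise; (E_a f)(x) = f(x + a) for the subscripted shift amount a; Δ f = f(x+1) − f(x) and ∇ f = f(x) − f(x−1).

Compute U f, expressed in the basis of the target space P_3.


E_{-4} f = -9x^2 + 72x - 293/2
∇ f = -18x + 9
(E_{-4} + ∇) f = -9x^2 + 54x - 275/2

the result is g(x) = -9x^2 + 54x - 275/2


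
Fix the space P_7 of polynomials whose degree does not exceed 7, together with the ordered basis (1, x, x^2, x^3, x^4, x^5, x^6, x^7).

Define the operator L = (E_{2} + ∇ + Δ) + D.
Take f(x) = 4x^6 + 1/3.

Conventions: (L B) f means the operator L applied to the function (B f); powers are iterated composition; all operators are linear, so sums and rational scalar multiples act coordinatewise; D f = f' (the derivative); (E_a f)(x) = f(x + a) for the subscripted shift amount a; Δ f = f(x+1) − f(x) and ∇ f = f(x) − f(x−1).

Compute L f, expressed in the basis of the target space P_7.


E_{2} f = 4x^6 + 48x^5 + 240x^4 + 640x^3 + 960x^2 + 768x + 769/3
∇ f = 24x^5 - 60x^4 + 80x^3 - 60x^2 + 24x - 4
Δ f = 24x^5 + 60x^4 + 80x^3 + 60x^2 + 24x + 4
(E_{2} + ∇ + Δ) f = 4x^6 + 96x^5 + 240x^4 + 800x^3 + 960x^2 + 816x + 769/3
D f = 24x^5
((E_{2} + ∇ + Δ) + D) f = 4x^6 + 120x^5 + 240x^4 + 800x^3 + 960x^2 + 816x + 769/3

g(x) = 4x^6 + 120x^5 + 240x^4 + 800x^3 + 960x^2 + 816x + 769/3


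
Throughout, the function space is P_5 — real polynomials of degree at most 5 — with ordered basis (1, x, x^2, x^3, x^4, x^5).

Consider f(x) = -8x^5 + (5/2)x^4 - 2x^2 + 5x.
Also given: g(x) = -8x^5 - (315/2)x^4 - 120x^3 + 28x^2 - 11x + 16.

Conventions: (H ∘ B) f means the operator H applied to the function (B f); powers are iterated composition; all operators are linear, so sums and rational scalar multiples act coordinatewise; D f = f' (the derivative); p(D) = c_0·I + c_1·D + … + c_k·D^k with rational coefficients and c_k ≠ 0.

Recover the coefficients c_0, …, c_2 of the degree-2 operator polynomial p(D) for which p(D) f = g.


p(D) = I + 4·D + D^2, i.e. c_0 = 1, c_1 = 4, c_2 = 1

D^0 f = -8x^5 + (5/2)x^4 - 2x^2 + 5x
D^1 f = -40x^4 + 10x^3 - 4x + 5
D^2 f = -160x^3 + 30x^2 - 4
matching coefficients of g against c_0 f + c_1 Df + … from the top degree down determines the c_i
solution: c_0 = 1, c_1 = 4, c_2 = 1


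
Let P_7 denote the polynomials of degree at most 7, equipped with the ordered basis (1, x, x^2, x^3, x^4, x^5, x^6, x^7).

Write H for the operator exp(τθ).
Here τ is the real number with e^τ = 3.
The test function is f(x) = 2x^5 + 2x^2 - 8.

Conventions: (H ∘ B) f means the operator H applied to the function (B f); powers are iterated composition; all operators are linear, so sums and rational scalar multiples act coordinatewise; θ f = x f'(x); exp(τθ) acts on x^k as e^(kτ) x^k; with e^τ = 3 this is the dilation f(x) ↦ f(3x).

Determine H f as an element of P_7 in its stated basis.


exp(τθ) x^k = e^(kτ) x^k; with e^τ = 3 this sends x^k to 3^k x^k
x^2 ↦ 9 x^2
x^5 ↦ 243 x^5
applying this coordinatewise to f: exp(τθ) f = 486x^5 + 18x^2 - 8

the result is g(x) = 486x^5 + 18x^2 - 8


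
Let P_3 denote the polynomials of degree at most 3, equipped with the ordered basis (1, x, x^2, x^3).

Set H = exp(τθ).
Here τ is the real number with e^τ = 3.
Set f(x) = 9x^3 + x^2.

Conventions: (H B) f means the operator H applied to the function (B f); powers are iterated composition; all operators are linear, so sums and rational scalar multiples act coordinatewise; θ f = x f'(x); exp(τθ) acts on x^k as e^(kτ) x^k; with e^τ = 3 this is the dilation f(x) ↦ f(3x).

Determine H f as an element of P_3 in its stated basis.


g(x) = 243x^3 + 9x^2

exp(τθ) x^k = e^(kτ) x^k; with e^τ = 3 this sends x^k to 3^k x^k
x^2 ↦ 9 x^2
x^3 ↦ 27 x^3
applying this coordinatewise to f: exp(τθ) f = 243x^3 + 9x^2


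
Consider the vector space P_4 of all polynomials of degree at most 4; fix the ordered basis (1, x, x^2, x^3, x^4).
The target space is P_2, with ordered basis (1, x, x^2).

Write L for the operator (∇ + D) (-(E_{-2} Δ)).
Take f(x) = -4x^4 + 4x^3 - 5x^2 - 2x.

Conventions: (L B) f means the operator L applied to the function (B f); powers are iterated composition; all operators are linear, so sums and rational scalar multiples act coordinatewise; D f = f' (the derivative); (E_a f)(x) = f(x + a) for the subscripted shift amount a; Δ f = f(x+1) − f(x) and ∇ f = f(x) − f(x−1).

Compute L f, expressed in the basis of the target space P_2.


the result is g(x) = 96x^2 - 384x + 416

Δ f = -16x^3 - 12x^2 - 14x - 7
E_{-2} Δ f = -16x^3 + 84x^2 - 158x + 101
(-(E_{-2} Δ)) f = 16x^3 - 84x^2 + 158x - 101
∇ (-(E_{-2} Δ)) f = 48x^2 - 216x + 258
D (-(E_{-2} Δ)) f = 48x^2 - 168x + 158
(∇ + D) (-(E_{-2} Δ)) f = 96x^2 - 384x + 416


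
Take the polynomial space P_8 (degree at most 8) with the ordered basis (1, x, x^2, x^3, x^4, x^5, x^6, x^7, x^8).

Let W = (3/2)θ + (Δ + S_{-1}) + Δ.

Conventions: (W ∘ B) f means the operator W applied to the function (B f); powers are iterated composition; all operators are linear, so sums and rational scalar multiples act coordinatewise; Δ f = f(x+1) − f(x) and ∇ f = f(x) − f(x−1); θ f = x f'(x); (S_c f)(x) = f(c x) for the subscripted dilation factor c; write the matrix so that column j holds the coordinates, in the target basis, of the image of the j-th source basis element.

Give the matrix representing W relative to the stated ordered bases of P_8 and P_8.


image of 1: 1
image of x: (1/2)x + 2
image of x^2: 4x^2 + 4x + 2
image of x^3: (7/2)x^3 + 6x^2 + 6x + 2
image of x^4: 7x^4 + 8x^3 + 12x^2 + 8x + 2
image of x^5: (13/2)x^5 + 10x^4 + 20x^3 + 20x^2 + 10x + 2
image of x^6: 10x^6 + 12x^5 + 30x^4 + 40x^3 + 30x^2 + 12x + 2
image of x^7: (19/2)x^7 + 14x^6 + 42x^5 + 70x^4 + 70x^3 + 42x^2 + 14x + 2
image of x^8: 13x^8 + 16x^7 + 56x^6 + 112x^5 + 140x^4 + 112x^3 + 56x^2 + 16x + 2
each image's coordinates form column j of the matrix

the matrix is [[1, 2, 2, 2, 2, 2, 2, 2, 2]; [0, 1/2, 4, 6, 8, 10, 12, 14, 16]; [0, 0, 4, 6, 12, 20, 30, 42, 56]; [0, 0, 0, 7/2, 8, 20, 40, 70, 112]; [0, 0, 0, 0, 7, 10, 30, 70, 140]; [0, 0, 0, 0, 0, 13/2, 12, 42, 112]; [0, 0, 0, 0, 0, 0, 10, 14, 56]; [0, 0, 0, 0, 0, 0, 0, 19/2, 16]; [0, 0, 0, 0, 0, 0, 0, 0, 13]] (rows listed top to bottom)


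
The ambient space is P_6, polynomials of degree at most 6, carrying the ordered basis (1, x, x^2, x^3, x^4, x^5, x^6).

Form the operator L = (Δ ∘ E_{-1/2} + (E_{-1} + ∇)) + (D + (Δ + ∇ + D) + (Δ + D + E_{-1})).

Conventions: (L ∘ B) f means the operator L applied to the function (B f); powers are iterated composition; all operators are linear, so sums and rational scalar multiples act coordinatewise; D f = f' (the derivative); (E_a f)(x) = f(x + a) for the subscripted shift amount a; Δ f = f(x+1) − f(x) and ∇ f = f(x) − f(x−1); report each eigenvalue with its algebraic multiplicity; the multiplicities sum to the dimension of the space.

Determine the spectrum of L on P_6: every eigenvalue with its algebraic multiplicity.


λ = 2 (multiplicity 7)

image of 1: 2
image of x: 2x + 6
image of x^2: 2x^2 + 12x + 2
image of x^3: 2x^3 + 18x^2 + 6x + 9/4
image of x^4: 2x^4 + 24x^3 + 12x^2 + 9x + 2
image of x^5: 2x^5 + 30x^4 + 20x^3 + (45/2)x^2 + 10x + 33/16
image of x^6: 2x^6 + 36x^5 + 30x^4 + 45x^3 + 30x^2 + (99/8)x + 2
the matrix is upper triangular; its diagonal is (2, 2, 2, 2, 2, 2, 2)
for a triangular matrix the eigenvalues are the diagonal entries, with algebraic multiplicity their repetition count


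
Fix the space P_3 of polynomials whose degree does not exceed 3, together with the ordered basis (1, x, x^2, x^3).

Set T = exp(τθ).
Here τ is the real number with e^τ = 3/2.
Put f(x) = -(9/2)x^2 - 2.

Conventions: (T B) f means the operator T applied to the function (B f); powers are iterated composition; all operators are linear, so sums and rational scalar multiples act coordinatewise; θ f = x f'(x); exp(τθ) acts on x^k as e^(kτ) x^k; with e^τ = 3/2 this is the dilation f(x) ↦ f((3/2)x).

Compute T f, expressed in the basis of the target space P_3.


exp(τθ) x^k = e^(kτ) x^k; with e^τ = 3/2 this sends x^k to (3/2)^k x^k
x^2 ↦ 9/4 x^2
applying this coordinatewise to f: exp(τθ) f = -(81/8)x^2 - 2

the image equals g(x) = -(81/8)x^2 - 2


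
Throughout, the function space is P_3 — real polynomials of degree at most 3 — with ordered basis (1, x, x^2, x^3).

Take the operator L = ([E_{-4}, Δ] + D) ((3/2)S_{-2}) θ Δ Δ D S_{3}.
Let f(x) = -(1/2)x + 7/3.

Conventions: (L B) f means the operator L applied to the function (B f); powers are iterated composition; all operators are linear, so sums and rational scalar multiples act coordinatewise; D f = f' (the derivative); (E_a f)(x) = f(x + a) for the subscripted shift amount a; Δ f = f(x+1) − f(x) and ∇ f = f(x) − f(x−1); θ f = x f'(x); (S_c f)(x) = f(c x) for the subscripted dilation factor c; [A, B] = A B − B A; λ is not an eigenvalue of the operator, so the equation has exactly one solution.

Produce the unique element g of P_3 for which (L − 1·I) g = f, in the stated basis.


the result is g(x) = (1/2)x - 7/3

write g with unknown coordinates in the stated basis and equate coefficients in (L − 1·I) g = f
solving from the highest basis element down gives g = (1/2)x - 7/3
check: L g = 0
so L g − 1·g = -(1/2)x + 7/3 = f ✓


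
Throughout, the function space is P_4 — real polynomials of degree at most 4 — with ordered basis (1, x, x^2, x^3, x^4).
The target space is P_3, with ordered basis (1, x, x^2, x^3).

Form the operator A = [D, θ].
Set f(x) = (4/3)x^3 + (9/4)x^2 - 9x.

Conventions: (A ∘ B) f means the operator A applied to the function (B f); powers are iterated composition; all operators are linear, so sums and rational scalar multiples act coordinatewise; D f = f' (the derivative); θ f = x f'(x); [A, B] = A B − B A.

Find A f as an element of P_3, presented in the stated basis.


θ f = 4x^3 + (9/2)x^2 - 9x
D θ f = 12x^2 + 9x - 9
D f = 4x^2 + (9/2)x - 9
θ D f = 8x^2 + (9/2)x
[D, θ] f = 4x^2 + (9/2)x - 9

the result is g(x) = 4x^2 + (9/2)x - 9


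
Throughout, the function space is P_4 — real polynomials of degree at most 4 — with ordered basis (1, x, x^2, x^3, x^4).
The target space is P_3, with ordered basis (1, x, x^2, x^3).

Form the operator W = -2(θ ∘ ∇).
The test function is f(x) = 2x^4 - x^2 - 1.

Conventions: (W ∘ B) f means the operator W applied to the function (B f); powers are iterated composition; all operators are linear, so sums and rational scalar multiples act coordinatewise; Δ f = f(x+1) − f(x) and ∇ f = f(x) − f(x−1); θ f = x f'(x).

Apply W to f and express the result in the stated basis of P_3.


g(x) = -48x^3 + 48x^2 - 12x

∇ f = 8x^3 - 12x^2 + 6x - 1
θ ∇ f = 24x^3 - 24x^2 + 6x
(-2(θ ∘ ∇)) f = -48x^3 + 48x^2 - 12x


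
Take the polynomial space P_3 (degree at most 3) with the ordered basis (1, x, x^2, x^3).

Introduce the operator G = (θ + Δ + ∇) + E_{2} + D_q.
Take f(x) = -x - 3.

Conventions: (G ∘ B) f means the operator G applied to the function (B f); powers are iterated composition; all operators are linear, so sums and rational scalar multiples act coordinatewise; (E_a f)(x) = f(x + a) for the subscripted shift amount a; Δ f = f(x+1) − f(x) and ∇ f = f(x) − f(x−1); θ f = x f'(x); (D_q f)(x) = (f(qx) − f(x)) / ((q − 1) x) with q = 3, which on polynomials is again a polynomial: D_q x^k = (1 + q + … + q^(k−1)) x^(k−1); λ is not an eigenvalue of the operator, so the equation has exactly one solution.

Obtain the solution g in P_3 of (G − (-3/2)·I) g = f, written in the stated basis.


write g with unknown coordinates in the stated basis and equate coefficients in (G − (-3/2)·I) g = f
solving from the highest basis element down gives g = -(2/7)x - 22/35
check: G g = -(4/7)x - 72/35
so G g − (-3/2)·g = -x - 3 = f ✓

the result is g(x) = -(2/7)x - 22/35


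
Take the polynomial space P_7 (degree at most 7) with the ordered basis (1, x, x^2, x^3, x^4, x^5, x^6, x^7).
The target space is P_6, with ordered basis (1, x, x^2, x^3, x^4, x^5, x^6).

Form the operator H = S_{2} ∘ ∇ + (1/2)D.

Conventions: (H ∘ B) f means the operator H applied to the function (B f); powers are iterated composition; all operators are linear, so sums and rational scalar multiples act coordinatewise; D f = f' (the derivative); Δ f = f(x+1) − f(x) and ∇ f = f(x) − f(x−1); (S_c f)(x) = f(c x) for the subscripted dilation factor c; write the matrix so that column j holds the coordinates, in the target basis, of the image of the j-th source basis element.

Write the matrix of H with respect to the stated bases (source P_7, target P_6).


the matrix is [[0, 3/2, -1, 1, -1, 1, -1, 1]; [0, 0, 5, -6, 8, -10, 12, -14]; [0, 0, 0, 27/2, -24, 40, -60, 84]; [0, 0, 0, 0, 34, -80, 160, -280]; [0, 0, 0, 0, 0, 165/2, -240, 560]; [0, 0, 0, 0, 0, 0, 195, -672]; [0, 0, 0, 0, 0, 0, 0, 903/2]] (rows listed top to bottom)

image of 1: 0
image of x: 3/2
image of x^2: 5x - 1
image of x^3: (27/2)x^2 - 6x + 1
image of x^4: 34x^3 - 24x^2 + 8x - 1
image of x^5: (165/2)x^4 - 80x^3 + 40x^2 - 10x + 1
image of x^6: 195x^5 - 240x^4 + 160x^3 - 60x^2 + 12x - 1
image of x^7: (903/2)x^6 - 672x^5 + 560x^4 - 280x^3 + 84x^2 - 14x + 1
each image's coordinates form column j of the matrix


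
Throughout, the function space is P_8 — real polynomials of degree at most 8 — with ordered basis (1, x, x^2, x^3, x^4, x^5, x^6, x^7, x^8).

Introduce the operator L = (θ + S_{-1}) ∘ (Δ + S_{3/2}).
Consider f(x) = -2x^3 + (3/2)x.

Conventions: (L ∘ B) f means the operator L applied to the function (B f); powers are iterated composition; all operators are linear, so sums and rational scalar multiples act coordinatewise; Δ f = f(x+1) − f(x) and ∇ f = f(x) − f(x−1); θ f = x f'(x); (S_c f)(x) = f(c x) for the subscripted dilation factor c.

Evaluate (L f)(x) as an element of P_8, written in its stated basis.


Δ f = -6x^2 - 6x - 1/2
S_{3/2} f = -(27/4)x^3 + (9/4)x
(Δ + S_{3/2}) f = -(27/4)x^3 - 6x^2 - (15/4)x - 1/2
θ (Δ + S_{3/2}) f = -(81/4)x^3 - 12x^2 - (15/4)x
S_{-1} (Δ + S_{3/2}) f = (27/4)x^3 - 6x^2 + (15/4)x - 1/2
(θ + S_{-1}) (Δ + S_{3/2}) f = -(27/2)x^3 - 18x^2 - 1/2

the result is g(x) = -(27/2)x^3 - 18x^2 - 1/2


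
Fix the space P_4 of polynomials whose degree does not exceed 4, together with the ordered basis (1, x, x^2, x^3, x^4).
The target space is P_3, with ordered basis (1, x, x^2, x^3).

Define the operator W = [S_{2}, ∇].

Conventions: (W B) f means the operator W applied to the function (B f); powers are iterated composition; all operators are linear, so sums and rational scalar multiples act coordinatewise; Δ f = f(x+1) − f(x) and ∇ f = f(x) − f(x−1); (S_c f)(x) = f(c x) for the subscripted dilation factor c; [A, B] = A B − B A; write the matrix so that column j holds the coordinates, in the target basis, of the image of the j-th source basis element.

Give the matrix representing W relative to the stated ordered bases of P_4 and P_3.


image of 1: 0
image of x: -1
image of x^2: -4x + 3
image of x^3: -12x^2 + 18x - 7
image of x^4: -32x^3 + 72x^2 - 56x + 15
each image's coordinates form column j of the matrix

the matrix is [[0, -1, 3, -7, 15]; [0, 0, -4, 18, -56]; [0, 0, 0, -12, 72]; [0, 0, 0, 0, -32]] (rows listed top to bottom)


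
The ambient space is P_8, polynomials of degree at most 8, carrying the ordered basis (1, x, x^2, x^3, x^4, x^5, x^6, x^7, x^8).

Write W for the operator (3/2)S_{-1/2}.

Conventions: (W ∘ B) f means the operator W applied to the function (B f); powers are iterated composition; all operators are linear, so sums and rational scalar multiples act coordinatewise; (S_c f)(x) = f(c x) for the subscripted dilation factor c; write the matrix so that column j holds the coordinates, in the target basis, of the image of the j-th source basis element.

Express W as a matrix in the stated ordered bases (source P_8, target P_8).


the matrix is [[3/2, 0, 0, 0, 0, 0, 0, 0, 0]; [0, -3/4, 0, 0, 0, 0, 0, 0, 0]; [0, 0, 3/8, 0, 0, 0, 0, 0, 0]; [0, 0, 0, -3/16, 0, 0, 0, 0, 0]; [0, 0, 0, 0, 3/32, 0, 0, 0, 0]; [0, 0, 0, 0, 0, -3/64, 0, 0, 0]; [0, 0, 0, 0, 0, 0, 3/128, 0, 0]; [0, 0, 0, 0, 0, 0, 0, -3/256, 0]; [0, 0, 0, 0, 0, 0, 0, 0, 3/512]] (rows listed top to bottom)

image of 1: 3/2
image of x: -(3/4)x
image of x^2: (3/8)x^2
image of x^3: -(3/16)x^3
image of x^4: (3/32)x^4
image of x^5: -(3/64)x^5
image of x^6: (3/128)x^6
image of x^7: -(3/256)x^7
image of x^8: (3/512)x^8
each image's coordinates form column j of the matrix


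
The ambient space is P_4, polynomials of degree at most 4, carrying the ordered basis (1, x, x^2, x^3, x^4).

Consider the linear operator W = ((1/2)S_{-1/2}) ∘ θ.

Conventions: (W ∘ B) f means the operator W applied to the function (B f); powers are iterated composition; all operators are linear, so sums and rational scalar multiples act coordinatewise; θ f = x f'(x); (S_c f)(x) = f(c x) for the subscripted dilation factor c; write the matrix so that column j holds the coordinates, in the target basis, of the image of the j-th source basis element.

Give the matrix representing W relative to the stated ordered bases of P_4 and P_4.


image of 1: 0
image of x: -(1/4)x
image of x^2: (1/4)x^2
image of x^3: -(3/16)x^3
image of x^4: (1/8)x^4
each image's coordinates form column j of the matrix

the matrix is [[0, 0, 0, 0, 0]; [0, -1/4, 0, 0, 0]; [0, 0, 1/4, 0, 0]; [0, 0, 0, -3/16, 0]; [0, 0, 0, 0, 1/8]] (rows listed top to bottom)


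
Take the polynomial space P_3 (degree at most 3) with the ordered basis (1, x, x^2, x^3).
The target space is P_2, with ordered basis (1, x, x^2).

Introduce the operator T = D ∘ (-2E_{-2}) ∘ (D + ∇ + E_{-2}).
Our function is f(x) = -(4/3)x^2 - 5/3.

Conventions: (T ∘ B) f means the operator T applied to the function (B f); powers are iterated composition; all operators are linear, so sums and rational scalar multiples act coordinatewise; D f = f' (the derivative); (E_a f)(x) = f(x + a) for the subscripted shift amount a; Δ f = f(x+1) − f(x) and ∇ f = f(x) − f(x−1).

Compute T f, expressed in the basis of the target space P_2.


g(x) = (16/3)x - 32/3

D f = -(8/3)x
∇ f = -(8/3)x + 4/3
E_{-2} f = -(4/3)x^2 + (16/3)x - 7
(D + ∇ + E_{-2}) f = -(4/3)x^2 - 17/3
E_{-2} (D + ∇ + E_{-2}) f = -(4/3)x^2 + (16/3)x - 11
(-2E_{-2}) (D + ∇ + E_{-2}) f = (8/3)x^2 - (32/3)x + 22
D (-2E_{-2}) (D + ∇ + E_{-2}) f = (16/3)x - 32/3


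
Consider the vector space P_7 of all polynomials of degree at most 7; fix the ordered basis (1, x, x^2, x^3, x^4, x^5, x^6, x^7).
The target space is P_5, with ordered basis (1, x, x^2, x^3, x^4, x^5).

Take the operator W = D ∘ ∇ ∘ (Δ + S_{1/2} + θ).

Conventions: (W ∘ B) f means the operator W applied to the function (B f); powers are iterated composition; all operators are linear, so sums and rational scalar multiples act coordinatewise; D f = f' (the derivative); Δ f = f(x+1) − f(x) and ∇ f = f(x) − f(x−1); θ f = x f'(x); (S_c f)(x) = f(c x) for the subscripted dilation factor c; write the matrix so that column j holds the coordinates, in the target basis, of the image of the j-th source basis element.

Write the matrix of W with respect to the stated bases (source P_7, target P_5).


the matrix is [[0, 0, 9/2, -27/8, 65/4, -485/32, 1155/32, -4487/128]; [0, 0, 0, 75/4, -99/4, 805/8, -3855/32, 18837/64]; [0, 0, 0, 0, 195/4, -1455/16, 5775/16, -67305/128]; [0, 0, 0, 0, 0, 805/8, -3855/16, 31395/32]; [0, 0, 0, 0, 0, 0, 5775/32, -67305/128]; [0, 0, 0, 0, 0, 0, 0, 18837/64]] (rows listed top to bottom)

image of 1: 0
image of x: 0
image of x^2: 9/2
image of x^3: (75/4)x - 27/8
image of x^4: (195/4)x^2 - (99/4)x + 65/4
image of x^5: (805/8)x^3 - (1455/16)x^2 + (805/8)x - 485/32
image of x^6: (5775/32)x^4 - (3855/16)x^3 + (5775/16)x^2 - (3855/32)x + 1155/32
image of x^7: (18837/64)x^5 - (67305/128)x^4 + (31395/32)x^3 - (67305/128)x^2 + (18837/64)x - 4487/128
each image's coordinates form column j of the matrix


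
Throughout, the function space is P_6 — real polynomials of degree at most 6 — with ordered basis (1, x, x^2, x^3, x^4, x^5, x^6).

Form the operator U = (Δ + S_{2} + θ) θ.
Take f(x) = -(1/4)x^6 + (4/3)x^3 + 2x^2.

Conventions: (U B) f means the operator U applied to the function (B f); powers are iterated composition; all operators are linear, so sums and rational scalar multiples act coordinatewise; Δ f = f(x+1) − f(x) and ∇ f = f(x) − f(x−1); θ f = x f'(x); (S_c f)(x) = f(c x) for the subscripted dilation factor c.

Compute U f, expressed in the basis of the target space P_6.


g(x) = -105x^6 - 9x^5 - (45/2)x^4 + 14x^3 + (27/2)x^2 + 11x + 13/2

θ f = -(3/2)x^6 + 4x^3 + 4x^2
Δ θ f = -9x^5 - (45/2)x^4 - 30x^3 - (21/2)x^2 + 11x + 13/2
S_{2} θ f = -96x^6 + 32x^3 + 16x^2
θ θ f = -9x^6 + 12x^3 + 8x^2
(Δ + S_{2} + θ) θ f = -105x^6 - 9x^5 - (45/2)x^4 + 14x^3 + (27/2)x^2 + 11x + 13/2


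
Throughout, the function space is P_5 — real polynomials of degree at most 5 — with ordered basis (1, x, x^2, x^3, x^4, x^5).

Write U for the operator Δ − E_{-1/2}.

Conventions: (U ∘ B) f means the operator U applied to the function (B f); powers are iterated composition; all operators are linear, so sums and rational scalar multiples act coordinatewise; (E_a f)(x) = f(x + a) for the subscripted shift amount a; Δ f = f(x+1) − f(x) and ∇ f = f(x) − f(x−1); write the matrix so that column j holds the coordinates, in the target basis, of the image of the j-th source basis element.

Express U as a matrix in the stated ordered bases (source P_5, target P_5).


the matrix is [[-1, 3/2, 3/4, 9/8, 15/16, 33/32]; [0, -1, 3, 9/4, 9/2, 75/16]; [0, 0, -1, 9/2, 9/2, 45/4]; [0, 0, 0, -1, 6, 15/2]; [0, 0, 0, 0, -1, 15/2]; [0, 0, 0, 0, 0, -1]] (rows listed top to bottom)

image of 1: -1
image of x: -x + 3/2
image of x^2: -x^2 + 3x + 3/4
image of x^3: -x^3 + (9/2)x^2 + (9/4)x + 9/8
image of x^4: -x^4 + 6x^3 + (9/2)x^2 + (9/2)x + 15/16
image of x^5: -x^5 + (15/2)x^4 + (15/2)x^3 + (45/4)x^2 + (75/16)x + 33/32
each image's coordinates form column j of the matrix


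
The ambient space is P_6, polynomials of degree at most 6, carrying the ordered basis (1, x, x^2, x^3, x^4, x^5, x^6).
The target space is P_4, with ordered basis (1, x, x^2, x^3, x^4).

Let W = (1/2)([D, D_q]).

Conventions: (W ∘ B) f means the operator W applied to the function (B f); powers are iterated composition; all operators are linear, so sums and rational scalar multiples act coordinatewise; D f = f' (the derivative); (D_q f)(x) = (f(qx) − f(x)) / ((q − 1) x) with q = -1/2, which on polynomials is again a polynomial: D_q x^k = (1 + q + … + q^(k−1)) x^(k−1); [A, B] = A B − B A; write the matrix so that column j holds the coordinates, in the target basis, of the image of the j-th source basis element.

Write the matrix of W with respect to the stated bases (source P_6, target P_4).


image of 1: 0
image of x: 0
image of x^2: -3/4
image of x^3: 0
image of x^4: -(9/16)x^2
image of x^5: -(3/16)x^3
image of x^6: -(27/64)x^4
each image's coordinates form column j of the matrix

the matrix is [[0, 0, -3/4, 0, 0, 0, 0]; [0, 0, 0, 0, 0, 0, 0]; [0, 0, 0, 0, -9/16, 0, 0]; [0, 0, 0, 0, 0, -3/16, 0]; [0, 0, 0, 0, 0, 0, -27/64]] (rows listed top to bottom)


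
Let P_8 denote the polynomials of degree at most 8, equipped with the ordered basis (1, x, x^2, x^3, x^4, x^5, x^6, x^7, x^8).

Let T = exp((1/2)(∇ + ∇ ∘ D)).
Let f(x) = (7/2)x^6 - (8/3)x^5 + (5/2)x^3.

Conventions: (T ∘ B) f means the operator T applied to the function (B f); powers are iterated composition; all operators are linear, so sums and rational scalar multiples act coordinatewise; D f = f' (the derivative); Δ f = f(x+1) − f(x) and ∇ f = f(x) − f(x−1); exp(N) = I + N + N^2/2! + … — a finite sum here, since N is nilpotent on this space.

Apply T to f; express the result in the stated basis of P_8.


g(x) = (7/2)x^6 + (47/6)x^5 + (785/24)x^4 - (105/4)x^3 + (6035/96)x^2 - (7309/96)x + 18023/384

order-1 term: (21/2)x^5 + (235/12)x^4 - (250/3)x^3 + (655/6)x^2 - (233/4)x + 139/12
order-2 term: (105/8)x^4 + (275/6)x^3 - (685/8)x^2 - (185/24)x + 703/12
order-3 term: (35/4)x^3 + (865/24)x^2 - (185/8)x - 1165/48
order-4 term: (105/32)x^2 + (295/24)x - 55/96
order-5 term: (21/32)x + 299/192
order-6 term: 7/128
the series for exp((1/2)(∇ + ∇ ∘ D)) f terminates at order 6
exp((1/2)(∇ + ∇ ∘ D)) f = (7/2)x^6 + (47/6)x^5 + (785/24)x^4 - (105/4)x^3 + (6035/96)x^2 - (7309/96)x + 18023/384


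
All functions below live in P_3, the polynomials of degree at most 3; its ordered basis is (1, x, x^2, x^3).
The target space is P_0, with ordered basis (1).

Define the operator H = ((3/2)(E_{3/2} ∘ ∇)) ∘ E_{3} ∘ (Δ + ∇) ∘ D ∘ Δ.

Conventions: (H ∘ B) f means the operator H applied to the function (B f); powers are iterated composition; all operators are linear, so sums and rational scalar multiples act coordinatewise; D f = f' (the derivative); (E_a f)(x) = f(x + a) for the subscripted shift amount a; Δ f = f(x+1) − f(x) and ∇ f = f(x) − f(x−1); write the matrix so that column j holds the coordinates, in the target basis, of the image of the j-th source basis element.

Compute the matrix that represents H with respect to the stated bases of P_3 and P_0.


image of 1: 0
image of x: 0
image of x^2: 0
image of x^3: 0
each image's coordinates form column j of the matrix

the matrix is [[0, 0, 0, 0]] (rows listed top to bottom)


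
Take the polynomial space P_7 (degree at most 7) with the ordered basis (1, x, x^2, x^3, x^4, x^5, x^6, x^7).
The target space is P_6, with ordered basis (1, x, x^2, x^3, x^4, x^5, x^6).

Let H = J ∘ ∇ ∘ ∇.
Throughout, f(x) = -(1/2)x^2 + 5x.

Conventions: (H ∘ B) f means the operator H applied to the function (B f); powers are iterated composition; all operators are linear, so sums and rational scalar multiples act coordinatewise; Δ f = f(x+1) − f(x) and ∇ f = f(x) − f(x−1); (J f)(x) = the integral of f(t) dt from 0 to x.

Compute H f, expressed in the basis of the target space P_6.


∇ f = -x + 11/2
∇ ∇ f = -1
J ∇ ∇ f = -x

the image equals g(x) = -x


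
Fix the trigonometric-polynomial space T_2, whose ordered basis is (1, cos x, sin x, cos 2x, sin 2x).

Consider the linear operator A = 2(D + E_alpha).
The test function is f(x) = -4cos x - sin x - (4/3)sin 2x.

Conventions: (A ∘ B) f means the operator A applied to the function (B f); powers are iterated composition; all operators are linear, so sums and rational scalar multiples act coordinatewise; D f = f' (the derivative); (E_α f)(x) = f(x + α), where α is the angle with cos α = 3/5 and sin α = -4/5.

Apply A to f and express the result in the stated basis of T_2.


g(x) = -(26/5)cos x + (2/5)sin x - (208/75)cos 2x + (56/75)sin 2x

D f = -cos x + 4sin x - (8/3)cos 2x
E_alpha f = -(8/5)cos x - (19/5)sin x + (32/25)cos 2x + (28/75)sin 2x
(D + E_alpha) f = -(13/5)cos x + (1/5)sin x - (104/75)cos 2x + (28/75)sin 2x
(2(D + E_alpha)) f = -(26/5)cos x + (2/5)sin x - (208/75)cos 2x + (56/75)sin 2x


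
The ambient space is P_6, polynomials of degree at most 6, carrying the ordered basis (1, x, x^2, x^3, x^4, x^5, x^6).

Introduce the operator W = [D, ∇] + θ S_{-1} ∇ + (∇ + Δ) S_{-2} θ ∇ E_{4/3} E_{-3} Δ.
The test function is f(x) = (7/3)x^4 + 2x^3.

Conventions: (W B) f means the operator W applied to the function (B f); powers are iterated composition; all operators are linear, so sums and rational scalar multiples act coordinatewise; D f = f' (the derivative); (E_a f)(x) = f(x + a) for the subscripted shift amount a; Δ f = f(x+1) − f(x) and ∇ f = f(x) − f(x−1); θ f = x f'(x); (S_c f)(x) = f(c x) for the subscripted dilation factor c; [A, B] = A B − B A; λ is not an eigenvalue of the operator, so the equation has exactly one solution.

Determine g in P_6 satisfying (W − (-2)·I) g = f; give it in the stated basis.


write g with unknown coordinates in the stated basis and equate coefficients in (W − (-2)·I) g = f
solving from the highest basis element down gives g = (7/6)x^4 + 8x^3 - 17x^2 - (752/3)x + 8/3
check: W g = -14x^3 + 34x^2 + (1504/3)x - 16/3
so W g − (-2)·g = (7/3)x^4 + 2x^3 = f ✓

the image equals g(x) = (7/6)x^4 + 8x^3 - 17x^2 - (752/3)x + 8/3


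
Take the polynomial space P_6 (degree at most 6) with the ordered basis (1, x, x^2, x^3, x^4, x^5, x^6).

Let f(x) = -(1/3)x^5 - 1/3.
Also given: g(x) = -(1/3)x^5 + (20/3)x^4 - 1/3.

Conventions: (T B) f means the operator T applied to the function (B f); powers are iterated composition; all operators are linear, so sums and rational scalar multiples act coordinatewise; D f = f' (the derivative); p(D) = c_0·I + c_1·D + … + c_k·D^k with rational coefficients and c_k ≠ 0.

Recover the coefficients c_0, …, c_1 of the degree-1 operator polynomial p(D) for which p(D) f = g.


D^0 f = -(1/3)x^5 - 1/3
D^1 f = -(5/3)x^4
matching coefficients of g against c_0 f + c_1 Df + … from the top degree down determines the c_i
solution: c_0 = 1, c_1 = -4

p(D) = I − 4·D, i.e. c_0 = 1, c_1 = -4


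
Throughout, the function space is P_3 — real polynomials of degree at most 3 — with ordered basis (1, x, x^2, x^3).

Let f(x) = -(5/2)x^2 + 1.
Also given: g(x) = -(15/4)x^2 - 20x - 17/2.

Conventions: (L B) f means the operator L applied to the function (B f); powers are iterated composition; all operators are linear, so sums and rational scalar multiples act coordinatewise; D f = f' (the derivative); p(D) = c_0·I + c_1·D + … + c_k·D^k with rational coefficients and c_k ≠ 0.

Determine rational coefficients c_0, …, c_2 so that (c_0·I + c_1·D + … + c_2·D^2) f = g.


D^0 f = -(5/2)x^2 + 1
D^1 f = -5x
D^2 f = -5
matching coefficients of g against c_0 f + c_1 Df + … from the top degree down determines the c_i
solution: c_0 = 3/2, c_1 = 4, c_2 = 2

c_0 = 3/2, c_1 = 4, c_2 = 2


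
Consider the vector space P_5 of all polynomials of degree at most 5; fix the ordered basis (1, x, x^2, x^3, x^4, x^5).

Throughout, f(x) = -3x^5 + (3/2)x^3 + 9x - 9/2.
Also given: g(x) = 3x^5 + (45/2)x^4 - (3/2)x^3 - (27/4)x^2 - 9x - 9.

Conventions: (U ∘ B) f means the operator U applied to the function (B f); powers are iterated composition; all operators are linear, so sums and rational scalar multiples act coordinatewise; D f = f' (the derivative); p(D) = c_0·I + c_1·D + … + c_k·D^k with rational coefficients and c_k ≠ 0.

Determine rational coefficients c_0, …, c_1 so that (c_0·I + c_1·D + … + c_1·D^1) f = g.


p(D) = -I − (3/2)·D, i.e. c_0 = -1, c_1 = -3/2

D^0 f = -3x^5 + (3/2)x^3 + 9x - 9/2
D^1 f = -15x^4 + (9/2)x^2 + 9
matching coefficients of g against c_0 f + c_1 Df + … from the top degree down determines the c_i
solution: c_0 = -1, c_1 = -3/2
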